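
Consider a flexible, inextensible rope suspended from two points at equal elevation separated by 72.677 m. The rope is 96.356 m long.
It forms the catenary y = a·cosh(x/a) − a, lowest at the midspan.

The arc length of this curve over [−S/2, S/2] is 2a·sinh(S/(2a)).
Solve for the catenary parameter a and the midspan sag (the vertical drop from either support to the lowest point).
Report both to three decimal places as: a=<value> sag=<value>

a=27.176 sag=28.138

seed: a₀ = √(S³/(24(L−S))) = √(72.677³/(24·23.679)) = 25.990114
iter 1: u=1.398166  f(a)=+2.425e+00  f'(a)=-2.204e+00  a ← 25.990114 − (+2.425e+00/-2.204e+00) = 27.090388
iter 2: u=1.341380  f(a)=+1.625e-01  f'(a)=-1.918e+00  a ← 27.090388 − (+1.625e-01/-1.918e+00) = 27.175124
iter 3: u=1.337197  f(a)=+8.456e-04  f'(a)=-1.898e+00  a ← 27.175124 − (+8.456e-04/-1.898e+00) = 27.175570
iter 4: u=1.337175  f(a)=+2.315e-08  f'(a)=-1.898e+00  a ← 27.175570 − (+2.315e-08/-1.898e+00) = 27.175570
iter 5: u=1.337175  f(a)=+0.000e+00  f'(a)=-1.898e+00  a ← 27.175570 − (+0.000e+00/-1.898e+00) = 27.175570
converged: |Δa| < 1e-12 after 5 iterations
sag = a·(cosh(S/(2a)) − 1) = 27.175570·(cosh(1.337175) − 1) = 28.138364
T_max/T_min = cosh(S/(2a)) = 2.035429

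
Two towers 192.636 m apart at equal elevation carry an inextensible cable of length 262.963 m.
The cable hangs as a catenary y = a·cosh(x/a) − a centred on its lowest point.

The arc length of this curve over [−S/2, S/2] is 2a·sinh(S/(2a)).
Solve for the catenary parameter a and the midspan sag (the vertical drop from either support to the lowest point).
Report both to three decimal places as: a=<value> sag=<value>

a=68.380 sag=79.820

seed: a₀ = √(S³/(24(L−S))) = √(192.636³/(24·70.327)) = 65.078796
iter 1: u=1.480021  f(a)=+8.117e+00  f'(a)=-2.673e+00  a ← 65.078796 − (+8.117e+00/-2.673e+00) = 68.114990
iter 2: u=1.414050  f(a)=+6.026e-01  f'(a)=-2.290e+00  a ← 68.114990 − (+6.026e-01/-2.290e+00) = 68.378146
iter 3: u=1.408608  f(a)=+3.910e-03  f'(a)=-2.260e+00  a ← 68.378146 − (+3.910e-03/-2.260e+00) = 68.379876
iter 4: u=1.408572  f(a)=+1.670e-07  f'(a)=-2.260e+00  a ← 68.379876 − (+1.670e-07/-2.260e+00) = 68.379876
iter 5: u=1.408572  f(a)=+5.684e-14  f'(a)=-2.260e+00  a ← 68.379876 − (+5.684e-14/-2.260e+00) = 68.379876
converged: |Δa| < 1e-12 after 5 iterations
sag = a·(cosh(S/(2a)) − 1) = 68.379876·(cosh(1.408572) − 1) = 79.819963
T_max/T_min = cosh(S/(2a)) = 2.167302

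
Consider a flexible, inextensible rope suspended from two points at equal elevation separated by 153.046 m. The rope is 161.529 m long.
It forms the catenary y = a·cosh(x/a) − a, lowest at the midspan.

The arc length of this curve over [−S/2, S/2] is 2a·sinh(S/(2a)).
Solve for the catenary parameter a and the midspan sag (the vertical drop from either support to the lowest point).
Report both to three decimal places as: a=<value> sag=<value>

a=133.784 sag=22.488

seed: a₀ = √(S³/(24(L−S))) = √(153.046³/(24·8.483)) = 132.694408
iter 1: u=0.576686  f(a)=+1.422e-01  f'(a)=-1.322e-01  a ← 132.694408 − (+1.422e-01/-1.322e-01) = 133.770222
iter 2: u=0.572048  f(a)=+1.748e-03  f'(a)=-1.289e-01  a ← 133.770222 − (+1.748e-03/-1.289e-01) = 133.783777
iter 3: u=0.571990  f(a)=+2.713e-07  f'(a)=-1.289e-01  a ← 133.783777 − (+2.713e-07/-1.289e-01) = 133.783779
iter 4: u=0.571990  f(a)=+0.000e+00  f'(a)=-1.289e-01  a ← 133.783779 − (+0.000e+00/-1.289e-01) = 133.783779
converged: |Δa| < 1e-12 after 4 iterations
sag = a·(cosh(S/(2a)) − 1) = 133.783779·(cosh(0.571990) − 1) = 22.488432
T_max/T_min = cosh(S/(2a)) = 1.168095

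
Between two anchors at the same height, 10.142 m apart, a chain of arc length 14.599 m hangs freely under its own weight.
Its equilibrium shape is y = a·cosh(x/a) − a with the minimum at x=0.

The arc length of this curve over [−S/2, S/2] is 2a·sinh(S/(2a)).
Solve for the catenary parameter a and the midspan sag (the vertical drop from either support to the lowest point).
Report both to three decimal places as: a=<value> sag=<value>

seed: a₀ = √(S³/(24(L−S))) = √(10.142³/(24·4.457)) = 3.122903
iter 1: u=1.623810  f(a)=+6.259e-01  f'(a)=-3.681e+00  a ← 3.122903 − (+6.259e-01/-3.681e+00) = 3.292910
iter 2: u=1.539976  f(a)=+5.474e-02  f'(a)=-3.063e+00  a ← 3.292910 − (+5.474e-02/-3.063e+00) = 3.310780
iter 3: u=1.531663  f(a)=+5.075e-04  f'(a)=-3.007e+00  a ← 3.310780 − (+5.075e-04/-3.007e+00) = 3.310949
iter 4: u=1.531585  f(a)=+4.450e-08  f'(a)=-3.006e+00  a ← 3.310949 − (+4.450e-08/-3.006e+00) = 3.310949
iter 5: u=1.531585  f(a)=-1.776e-15  f'(a)=-3.006e+00  a ← 3.310949 − (-1.776e-15/-3.006e+00) = 3.310949
converged: |Δa| < 1e-12 after 5 iterations
sag = a·(cosh(S/(2a)) − 1) = 3.310949·(cosh(1.531585) − 1) = 4.704354
T_max/T_min = cosh(S/(2a)) = 2.420848

a=3.311 sag=4.704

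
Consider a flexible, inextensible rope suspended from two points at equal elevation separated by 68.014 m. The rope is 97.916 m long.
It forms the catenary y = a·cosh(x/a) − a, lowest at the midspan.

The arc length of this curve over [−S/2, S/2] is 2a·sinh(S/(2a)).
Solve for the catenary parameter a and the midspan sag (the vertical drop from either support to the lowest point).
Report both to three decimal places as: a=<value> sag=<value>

a=22.200 sag=31.556

seed: a₀ = √(S³/(24(L−S))) = √(68.014³/(24·29.902)) = 20.938315
iter 1: u=1.624152  f(a)=+4.201e+00  f'(a)=-3.684e+00  a ← 20.938315 − (+4.201e+00/-3.684e+00) = 22.078562
iter 2: u=1.540272  f(a)=+3.676e-01  f'(a)=-3.065e+00  a ← 22.078562 − (+3.676e-01/-3.065e+00) = 22.198475
iter 3: u=1.531952  f(a)=+3.410e-03  f'(a)=-3.009e+00  a ← 22.198475 − (+3.410e-03/-3.009e+00) = 22.199609
iter 4: u=1.531874  f(a)=+2.995e-07  f'(a)=-3.008e+00  a ← 22.199609 − (+2.995e-07/-3.008e+00) = 22.199609
iter 5: u=1.531874  f(a)=+1.421e-14  f'(a)=-3.008e+00  a ← 22.199609 − (+1.421e-14/-3.008e+00) = 22.199609
converged: |Δa| < 1e-12 after 5 iterations
sag = a·(cosh(S/(2a)) − 1) = 22.199609·(cosh(1.531874) − 1) = 31.556399
T_max/T_min = cosh(S/(2a)) = 2.421484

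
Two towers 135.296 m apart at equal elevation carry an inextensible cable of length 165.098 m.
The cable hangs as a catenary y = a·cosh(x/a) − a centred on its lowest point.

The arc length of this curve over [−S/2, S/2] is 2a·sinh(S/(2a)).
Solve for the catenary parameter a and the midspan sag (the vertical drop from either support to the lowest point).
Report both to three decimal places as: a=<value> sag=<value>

seed: a₀ = √(S³/(24(L−S))) = √(135.296³/(24·29.802)) = 58.843583
iter 1: u=1.149624  f(a)=+2.032e+00  f'(a)=-1.153e+00  a ← 58.843583 − (+2.032e+00/-1.153e+00) = 60.605956
iter 2: u=1.116194  f(a)=+9.489e-02  f'(a)=-1.048e+00  a ← 60.605956 − (+9.489e-02/-1.048e+00) = 60.696507
iter 3: u=1.114529  f(a)=+2.292e-04  f'(a)=-1.043e+00  a ← 60.696507 − (+2.292e-04/-1.043e+00) = 60.696726
iter 4: u=1.114525  f(a)=+1.345e-09  f'(a)=-1.043e+00  a ← 60.696726 − (+1.345e-09/-1.043e+00) = 60.696726
iter 5: u=1.114525  f(a)=+2.842e-14  f'(a)=-1.043e+00  a ← 60.696726 − (+2.842e-14/-1.043e+00) = 60.696726
converged: |Δa| < 1e-12 after 5 iterations
sag = a·(cosh(S/(2a)) − 1) = 60.696726·(cosh(1.114525) − 1) = 41.765120
T_max/T_min = cosh(S/(2a)) = 1.688095

a=60.697 sag=41.765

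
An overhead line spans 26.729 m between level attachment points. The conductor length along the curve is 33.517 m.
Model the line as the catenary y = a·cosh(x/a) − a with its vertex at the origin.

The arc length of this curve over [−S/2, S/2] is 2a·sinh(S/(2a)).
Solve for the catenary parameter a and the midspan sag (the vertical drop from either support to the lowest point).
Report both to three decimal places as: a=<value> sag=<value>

seed: a₀ = √(S³/(24(L−S))) = √(26.729³/(24·6.788)) = 10.826736
iter 1: u=1.234398  f(a)=+5.363e-01  f'(a)=-1.456e+00  a ← 10.826736 − (+5.363e-01/-1.456e+00) = 11.195165
iter 2: u=1.193774  f(a)=+2.859e-02  f'(a)=-1.304e+00  a ← 11.195165 − (+2.859e-02/-1.304e+00) = 11.217088
iter 3: u=1.191441  f(a)=+9.140e-05  f'(a)=-1.296e+00  a ← 11.217088 − (+9.140e-05/-1.296e+00) = 11.217159
iter 4: u=1.191434  f(a)=+9.404e-10  f'(a)=-1.296e+00  a ← 11.217159 − (+9.404e-10/-1.296e+00) = 11.217159
iter 5: u=1.191434  f(a)=+0.000e+00  f'(a)=-1.296e+00  a ← 11.217159 − (+0.000e+00/-1.296e+00) = 11.217159
converged: |Δa| < 1e-12 after 5 iterations
sag = a·(cosh(S/(2a)) − 1) = 11.217159·(cosh(1.191434) − 1) = 8.948951
T_max/T_min = cosh(S/(2a)) = 1.797791

a=11.217 sag=8.949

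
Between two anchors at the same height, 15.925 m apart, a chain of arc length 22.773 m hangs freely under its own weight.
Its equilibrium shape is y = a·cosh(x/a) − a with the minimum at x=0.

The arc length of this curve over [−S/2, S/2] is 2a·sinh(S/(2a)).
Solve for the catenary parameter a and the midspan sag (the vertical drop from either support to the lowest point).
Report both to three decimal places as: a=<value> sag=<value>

a=5.250 sag=7.289

seed: a₀ = √(S³/(24(L−S))) = √(15.925³/(24·6.848)) = 4.957145
iter 1: u=1.606267  f(a)=+9.397e-01  f'(a)=-3.545e+00  a ← 4.957145 − (+9.397e-01/-3.545e+00) = 5.222245
iter 2: u=1.524727  f(a)=+8.064e-02  f'(a)=-2.960e+00  a ← 5.222245 − (+8.064e-02/-2.960e+00) = 5.249489
iter 3: u=1.516814  f(a)=+7.171e-04  f'(a)=-2.908e+00  a ← 5.249489 − (+7.171e-04/-2.908e+00) = 5.249735
iter 4: u=1.516743  f(a)=+5.782e-08  f'(a)=-2.907e+00  a ← 5.249735 − (+5.782e-08/-2.907e+00) = 5.249735
iter 5: u=1.516743  f(a)=+1.066e-14  f'(a)=-2.907e+00  a ← 5.249735 − (+1.066e-14/-2.907e+00) = 5.249735
converged: |Δa| < 1e-12 after 5 iterations
sag = a·(cosh(S/(2a)) − 1) = 5.249735·(cosh(1.516743) − 1) = 7.288690
T_max/T_min = cosh(S/(2a)) = 2.388392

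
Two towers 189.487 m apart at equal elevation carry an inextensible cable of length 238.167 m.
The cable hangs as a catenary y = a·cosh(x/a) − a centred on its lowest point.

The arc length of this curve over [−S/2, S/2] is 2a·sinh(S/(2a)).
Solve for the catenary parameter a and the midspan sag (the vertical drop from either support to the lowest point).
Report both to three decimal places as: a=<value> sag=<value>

seed: a₀ = √(S³/(24(L−S))) = √(189.487³/(24·48.680)) = 76.311190
iter 1: u=1.241541  f(a)=+3.893e+00  f'(a)=-1.484e+00  a ← 76.311190 − (+3.893e+00/-1.484e+00) = 78.934833
iter 2: u=1.200275  f(a)=+2.098e-01  f'(a)=-1.328e+00  a ← 78.934833 − (+2.098e-01/-1.328e+00) = 79.092821
iter 3: u=1.197877  f(a)=+6.858e-04  f'(a)=-1.319e+00  a ← 79.092821 − (+6.858e-04/-1.319e+00) = 79.093341
iter 4: u=1.197869  f(a)=+7.385e-09  f'(a)=-1.319e+00  a ← 79.093341 − (+7.385e-09/-1.319e+00) = 79.093341
iter 5: u=1.197869  f(a)=+2.842e-14  f'(a)=-1.319e+00  a ← 79.093341 − (+2.842e-14/-1.319e+00) = 79.093341
converged: |Δa| < 1e-12 after 5 iterations
sag = a·(cosh(S/(2a)) − 1) = 79.093341·(cosh(1.197869) − 1) = 63.863423
T_max/T_min = cosh(S/(2a)) = 1.807444

a=79.093 sag=63.863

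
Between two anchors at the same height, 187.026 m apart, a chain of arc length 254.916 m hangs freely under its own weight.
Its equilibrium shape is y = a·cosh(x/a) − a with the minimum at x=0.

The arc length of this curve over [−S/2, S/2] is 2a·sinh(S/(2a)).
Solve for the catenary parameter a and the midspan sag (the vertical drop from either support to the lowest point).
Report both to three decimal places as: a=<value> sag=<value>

seed: a₀ = √(S³/(24(L−S))) = √(187.026³/(24·67.890)) = 63.364273
iter 1: u=1.475800  f(a)=+7.788e+00  f'(a)=-2.647e+00  a ← 63.364273 − (+7.788e+00/-2.647e+00) = 66.306217
iter 2: u=1.410320  f(a)=+5.753e-01  f'(a)=-2.269e+00  a ← 66.306217 − (+5.753e-01/-2.269e+00) = 66.559696
iter 3: u=1.404949  f(a)=+3.692e-03  f'(a)=-2.240e+00  a ← 66.559696 − (+3.692e-03/-2.240e+00) = 66.561343
iter 4: u=1.404915  f(a)=+1.542e-07  f'(a)=-2.240e+00  a ← 66.561343 − (+1.542e-07/-2.240e+00) = 66.561343
iter 5: u=1.404915  f(a)=+0.000e+00  f'(a)=-2.240e+00  a ← 66.561343 − (+0.000e+00/-2.240e+00) = 66.561343
converged: |Δa| < 1e-12 after 5 iterations
sag = a·(cosh(S/(2a)) − 1) = 66.561343·(cosh(1.404915) − 1) = 77.230013
T_max/T_min = cosh(S/(2a)) = 2.160283

a=66.561 sag=77.230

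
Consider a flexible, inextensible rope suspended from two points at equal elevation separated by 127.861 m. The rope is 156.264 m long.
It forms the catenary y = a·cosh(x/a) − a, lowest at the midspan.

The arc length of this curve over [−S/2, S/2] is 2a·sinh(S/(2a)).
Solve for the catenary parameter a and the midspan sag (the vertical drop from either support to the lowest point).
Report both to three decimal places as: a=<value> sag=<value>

a=57.134 sag=39.659

seed: a₀ = √(S³/(24(L−S))) = √(127.861³/(24·28.403)) = 55.375724
iter 1: u=1.154486  f(a)=+1.954e+00  f'(a)=-1.169e+00  a ← 55.375724 − (+1.954e+00/-1.169e+00) = 57.046934
iter 2: u=1.120665  f(a)=+9.195e-02  f'(a)=-1.062e+00  a ← 57.046934 − (+9.195e-02/-1.062e+00) = 57.133551
iter 3: u=1.118966  f(a)=+2.258e-04  f'(a)=-1.056e+00  a ← 57.133551 − (+2.258e-04/-1.056e+00) = 57.133765
iter 4: u=1.118962  f(a)=+1.370e-09  f'(a)=-1.056e+00  a ← 57.133765 − (+1.370e-09/-1.056e+00) = 57.133765
iter 5: u=1.118962  f(a)=+2.842e-14  f'(a)=-1.056e+00  a ← 57.133765 − (+2.842e-14/-1.056e+00) = 57.133765
converged: |Δa| < 1e-12 after 5 iterations
sag = a·(cosh(S/(2a)) − 1) = 57.133765·(cosh(1.118962) − 1) = 39.659192
T_max/T_min = cosh(S/(2a)) = 1.694146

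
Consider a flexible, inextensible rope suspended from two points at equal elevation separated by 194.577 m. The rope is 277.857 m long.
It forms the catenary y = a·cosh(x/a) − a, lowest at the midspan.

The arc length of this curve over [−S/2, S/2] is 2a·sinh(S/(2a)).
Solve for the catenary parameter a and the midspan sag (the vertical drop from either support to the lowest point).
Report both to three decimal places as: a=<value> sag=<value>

seed: a₀ = √(S³/(24(L−S))) = √(194.577³/(24·83.280)) = 60.710146
iter 1: u=1.602508  f(a)=+1.137e+01  f'(a)=-3.516e+00  a ← 60.710146 − (+1.137e+01/-3.516e+00) = 63.944346
iter 2: u=1.521456  f(a)=+9.719e-01  f'(a)=-2.938e+00  a ← 63.944346 − (+9.719e-01/-2.938e+00) = 64.275097
iter 3: u=1.513627  f(a)=+8.565e-03  f'(a)=-2.887e+00  a ← 64.275097 − (+8.565e-03/-2.887e+00) = 64.278064
iter 4: u=1.513557  f(a)=+6.782e-07  f'(a)=-2.886e+00  a ← 64.278064 − (+6.782e-07/-2.886e+00) = 64.278064
iter 5: u=1.513557  f(a)=+0.000e+00  f'(a)=-2.886e+00  a ← 64.278064 − (+0.000e+00/-2.886e+00) = 64.278064
converged: |Δa| < 1e-12 after 5 iterations
sag = a·(cosh(S/(2a)) − 1) = 64.278064·(cosh(1.513557) − 1) = 88.799686
T_max/T_min = cosh(S/(2a)) = 2.381493

a=64.278 sag=88.800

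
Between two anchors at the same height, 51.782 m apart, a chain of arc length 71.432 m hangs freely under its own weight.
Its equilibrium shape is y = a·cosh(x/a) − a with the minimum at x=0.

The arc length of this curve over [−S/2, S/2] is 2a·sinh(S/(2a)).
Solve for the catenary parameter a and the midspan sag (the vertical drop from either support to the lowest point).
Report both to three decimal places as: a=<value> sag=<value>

a=18.061 sag=21.962

seed: a₀ = √(S³/(24(L−S))) = √(51.782³/(24·19.650)) = 17.158580
iter 1: u=1.508924  f(a)=+2.362e+00  f'(a)=-2.856e+00  a ← 17.158580 − (+2.362e+00/-2.856e+00) = 17.985640
iter 2: u=1.439537  f(a)=+1.815e-01  f'(a)=-2.433e+00  a ← 17.985640 − (+1.815e-01/-2.433e+00) = 18.060266
iter 3: u=1.433589  f(a)=+1.269e-03  f'(a)=-2.399e+00  a ← 18.060266 − (+1.269e-03/-2.399e+00) = 18.060795
iter 4: u=1.433547  f(a)=+6.302e-08  f'(a)=-2.398e+00  a ← 18.060795 − (+6.302e-08/-2.398e+00) = 18.060795
iter 5: u=1.433547  f(a)=+0.000e+00  f'(a)=-2.398e+00  a ← 18.060795 − (+0.000e+00/-2.398e+00) = 18.060795
converged: |Δa| < 1e-12 after 5 iterations
sag = a·(cosh(S/(2a)) − 1) = 18.060795·(cosh(1.433547) − 1) = 21.962011
T_max/T_min = cosh(S/(2a)) = 2.216005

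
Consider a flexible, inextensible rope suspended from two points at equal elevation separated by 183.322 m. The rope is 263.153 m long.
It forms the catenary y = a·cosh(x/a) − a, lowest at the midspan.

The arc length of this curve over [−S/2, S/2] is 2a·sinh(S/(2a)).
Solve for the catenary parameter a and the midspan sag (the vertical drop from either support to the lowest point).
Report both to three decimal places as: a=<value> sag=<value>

seed: a₀ = √(S³/(24(L−S))) = √(183.322³/(24·79.831)) = 56.706191
iter 1: u=1.616420  f(a)=+1.110e+01  f'(a)=-3.623e+00  a ← 56.706191 − (+1.110e+01/-3.623e+00) = 59.770241
iter 2: u=1.533556  f(a)=+9.633e-01  f'(a)=-3.019e+00  a ← 59.770241 − (+9.633e-01/-3.019e+00) = 60.089283
iter 3: u=1.525413  f(a)=+8.776e-03  f'(a)=-2.965e+00  a ← 60.089283 − (+8.776e-03/-2.965e+00) = 60.092244
iter 4: u=1.525338  f(a)=+7.429e-07  f'(a)=-2.964e+00  a ← 60.092244 − (+7.429e-07/-2.964e+00) = 60.092244
iter 5: u=1.525338  f(a)=+0.000e+00  f'(a)=-2.964e+00  a ← 60.092244 − (+0.000e+00/-2.964e+00) = 60.092244
converged: |Δa| < 1e-12 after 5 iterations
sag = a·(cosh(S/(2a)) − 1) = 60.092244·(cosh(1.525338) − 1) = 84.557171
T_max/T_min = cosh(S/(2a)) = 2.407123

a=60.092 sag=84.557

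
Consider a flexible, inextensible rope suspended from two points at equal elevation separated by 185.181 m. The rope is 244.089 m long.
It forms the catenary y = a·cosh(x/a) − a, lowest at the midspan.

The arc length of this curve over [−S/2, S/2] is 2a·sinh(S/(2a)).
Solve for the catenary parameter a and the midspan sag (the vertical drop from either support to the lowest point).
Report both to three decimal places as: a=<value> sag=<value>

seed: a₀ = √(S³/(24(L−S))) = √(185.181³/(24·58.908)) = 67.019607
iter 1: u=1.381543  f(a)=+5.884e+00  f'(a)=-2.117e+00  a ← 67.019607 − (+5.884e+00/-2.117e+00) = 69.798868
iter 2: u=1.326533  f(a)=+3.858e-01  f'(a)=-1.848e+00  a ← 69.798868 − (+3.858e-01/-1.848e+00) = 70.007663
iter 3: u=1.322577  f(a)=+1.916e-03  f'(a)=-1.830e+00  a ← 70.007663 − (+1.916e-03/-1.830e+00) = 70.008710
iter 4: u=1.322557  f(a)=+4.778e-08  f'(a)=-1.829e+00  a ← 70.008710 − (+4.778e-08/-1.829e+00) = 70.008710
iter 5: u=1.322557  f(a)=-2.842e-14  f'(a)=-1.829e+00  a ← 70.008710 − (-2.842e-14/-1.829e+00) = 70.008710
converged: |Δa| < 1e-12 after 5 iterations
sag = a·(cosh(S/(2a)) − 1) = 70.008710·(cosh(1.322557) − 1) = 70.689831
T_max/T_min = cosh(S/(2a)) = 2.009729

a=70.009 sag=70.690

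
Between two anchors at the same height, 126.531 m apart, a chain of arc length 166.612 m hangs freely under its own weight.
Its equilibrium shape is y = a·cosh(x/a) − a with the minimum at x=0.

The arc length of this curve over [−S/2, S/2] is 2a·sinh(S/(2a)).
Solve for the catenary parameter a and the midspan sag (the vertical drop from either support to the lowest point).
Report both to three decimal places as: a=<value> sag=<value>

a=47.929 sag=48.181

seed: a₀ = √(S³/(24(L−S))) = √(126.531³/(24·40.081)) = 45.890260
iter 1: u=1.378626  f(a)=+3.986e+00  f'(a)=-2.102e+00  a ← 45.890260 − (+3.986e+00/-2.102e+00) = 47.786354
iter 2: u=1.323924  f(a)=+2.603e-01  f'(a)=-1.836e+00  a ← 47.786354 − (+2.603e-01/-1.836e+00) = 47.928177
iter 3: u=1.320006  f(a)=+1.282e-03  f'(a)=-1.818e+00  a ← 47.928177 − (+1.282e-03/-1.818e+00) = 47.928883
iter 4: u=1.319987  f(a)=+3.145e-08  f'(a)=-1.818e+00  a ← 47.928883 − (+3.145e-08/-1.818e+00) = 47.928883
iter 5: u=1.319987  f(a)=-2.842e-14  f'(a)=-1.818e+00  a ← 47.928883 − (-2.842e-14/-1.818e+00) = 47.928883
converged: |Δa| < 1e-12 after 5 iterations
sag = a·(cosh(S/(2a)) − 1) = 47.928883·(cosh(1.319987) − 1) = 48.180781
T_max/T_min = cosh(S/(2a)) = 2.005256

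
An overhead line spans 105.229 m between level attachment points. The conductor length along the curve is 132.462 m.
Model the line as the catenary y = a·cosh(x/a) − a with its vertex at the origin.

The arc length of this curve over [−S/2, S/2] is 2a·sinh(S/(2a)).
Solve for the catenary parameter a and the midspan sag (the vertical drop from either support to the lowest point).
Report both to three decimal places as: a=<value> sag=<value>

a=43.773 sag=35.616

seed: a₀ = √(S³/(24(L−S))) = √(105.229³/(24·27.233)) = 42.223069
iter 1: u=1.246108  f(a)=+2.194e+00  f'(a)=-1.502e+00  a ← 42.223069 − (+2.194e+00/-1.502e+00) = 43.684238
iter 2: u=1.204428  f(a)=+1.190e-01  f'(a)=-1.343e+00  a ← 43.684238 − (+1.190e-01/-1.343e+00) = 43.772896
iter 3: u=1.201988  f(a)=+3.949e-04  f'(a)=-1.334e+00  a ← 43.772896 − (+3.949e-04/-1.334e+00) = 43.773192
iter 4: u=1.201980  f(a)=+4.377e-09  f'(a)=-1.334e+00  a ← 43.773192 − (+4.377e-09/-1.334e+00) = 43.773192
iter 5: u=1.201980  f(a)=+0.000e+00  f'(a)=-1.334e+00  a ← 43.773192 − (+0.000e+00/-1.334e+00) = 43.773192
converged: |Δa| < 1e-12 after 5 iterations
sag = a·(cosh(S/(2a)) − 1) = 43.773192·(cosh(1.201980) − 1) = 35.615961
T_max/T_min = cosh(S/(2a)) = 1.813648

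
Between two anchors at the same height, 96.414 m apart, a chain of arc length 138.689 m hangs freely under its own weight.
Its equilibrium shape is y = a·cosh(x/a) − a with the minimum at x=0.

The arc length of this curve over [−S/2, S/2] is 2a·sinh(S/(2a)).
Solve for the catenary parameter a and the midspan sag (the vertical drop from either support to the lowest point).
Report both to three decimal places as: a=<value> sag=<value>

a=31.507 sag=44.660

seed: a₀ = √(S³/(24(L−S))) = √(96.414³/(24·42.275)) = 29.720952
iter 1: u=1.621987  f(a)=+5.922e+00  f'(a)=-3.667e+00  a ← 29.720952 − (+5.922e+00/-3.667e+00) = 31.335953
iter 2: u=1.538393  f(a)=+5.170e-01  f'(a)=-3.052e+00  a ← 31.335953 − (+5.170e-01/-3.052e+00) = 31.505322
iter 3: u=1.530122  f(a)=+4.772e-03  f'(a)=-2.996e+00  a ← 31.505322 − (+4.772e-03/-2.996e+00) = 31.506915
iter 4: u=1.530045  f(a)=+4.149e-07  f'(a)=-2.996e+00  a ← 31.506915 − (+4.149e-07/-2.996e+00) = 31.506915
iter 5: u=1.530045  f(a)=-2.842e-14  f'(a)=-2.996e+00  a ← 31.506915 − (-2.842e-14/-2.996e+00) = 31.506915
converged: |Δa| < 1e-12 after 5 iterations
sag = a·(cosh(S/(2a)) − 1) = 31.506915·(cosh(1.530045) − 1) = 44.659648
T_max/T_min = cosh(S/(2a)) = 2.417455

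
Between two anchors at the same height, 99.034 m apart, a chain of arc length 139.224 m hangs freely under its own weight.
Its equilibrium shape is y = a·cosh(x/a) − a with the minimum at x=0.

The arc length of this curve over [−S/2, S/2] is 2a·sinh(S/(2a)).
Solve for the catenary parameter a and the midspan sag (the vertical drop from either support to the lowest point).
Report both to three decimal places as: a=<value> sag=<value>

a=33.509 sag=43.748

seed: a₀ = √(S³/(24(L−S))) = √(99.034³/(24·40.190)) = 31.733053
iter 1: u=1.560423  f(a)=+5.186e+00  f'(a)=-3.206e+00  a ← 31.733053 − (+5.186e+00/-3.206e+00) = 33.350839
iter 2: u=1.484730  f(a)=+4.230e-01  f'(a)=-2.702e+00  a ← 33.350839 − (+4.230e-01/-2.702e+00) = 33.507367
iter 3: u=1.477794  f(a)=+3.366e-03  f'(a)=-2.660e+00  a ← 33.507367 − (+3.366e-03/-2.660e+00) = 33.508633
iter 4: u=1.477739  f(a)=+2.169e-07  f'(a)=-2.659e+00  a ← 33.508633 − (+2.169e-07/-2.659e+00) = 33.508633
iter 5: u=1.477739  f(a)=+2.842e-14  f'(a)=-2.659e+00  a ← 33.508633 − (+2.842e-14/-2.659e+00) = 33.508633
converged: |Δa| < 1e-12 after 5 iterations
sag = a·(cosh(S/(2a)) − 1) = 33.508633·(cosh(1.477739) − 1) = 43.748464
T_max/T_min = cosh(S/(2a)) = 2.305588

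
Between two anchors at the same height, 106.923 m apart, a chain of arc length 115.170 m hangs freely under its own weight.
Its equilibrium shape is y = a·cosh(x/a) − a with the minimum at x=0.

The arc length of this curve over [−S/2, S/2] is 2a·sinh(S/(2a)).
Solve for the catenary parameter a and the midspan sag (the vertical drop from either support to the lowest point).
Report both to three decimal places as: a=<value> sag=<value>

a=79.481 sag=18.668

seed: a₀ = √(S³/(24(L−S))) = √(106.923³/(24·8.247)) = 78.587430
iter 1: u=0.680281  f(a)=+1.929e-01  f'(a)=-2.198e-01  a ← 78.587430 − (+1.929e-01/-2.198e-01) = 79.465424
iter 2: u=0.672764  f(a)=+3.281e-03  f'(a)=-2.123e-01  a ← 79.465424 − (+3.281e-03/-2.123e-01) = 79.480876
iter 3: u=0.672634  f(a)=+9.853e-07  f'(a)=-2.122e-01  a ← 79.480876 − (+9.853e-07/-2.122e-01) = 79.480881
iter 4: u=0.672633  f(a)=+9.948e-14  f'(a)=-2.122e-01  a ← 79.480881 − (+9.948e-14/-2.122e-01) = 79.480881
converged: |Δa| < 1e-12 after 4 iterations
sag = a·(cosh(S/(2a)) − 1) = 79.480881·(cosh(0.672633) − 1) = 18.668203
T_max/T_min = cosh(S/(2a)) = 1.234877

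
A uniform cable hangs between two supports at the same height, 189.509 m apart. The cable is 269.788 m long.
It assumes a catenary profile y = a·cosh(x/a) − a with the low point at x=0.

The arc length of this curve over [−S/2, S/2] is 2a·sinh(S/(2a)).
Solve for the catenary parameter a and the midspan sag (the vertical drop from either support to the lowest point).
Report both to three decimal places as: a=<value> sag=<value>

a=62.894 sag=85.941

seed: a₀ = √(S³/(24(L−S))) = √(189.509³/(24·80.279)) = 59.434438
iter 1: u=1.594269  f(a)=+1.084e+01  f'(a)=-3.453e+00  a ← 59.434438 − (+1.084e+01/-3.453e+00) = 62.573938
iter 2: u=1.514281  f(a)=+9.183e-01  f'(a)=-2.891e+00  a ← 62.573938 − (+9.183e-01/-2.891e+00) = 62.891576
iter 3: u=1.506633  f(a)=+7.935e-03  f'(a)=-2.841e+00  a ← 62.891576 − (+7.935e-03/-2.841e+00) = 62.894369
iter 4: u=1.506566  f(a)=+6.038e-07  f'(a)=-2.841e+00  a ← 62.894369 − (+6.038e-07/-2.841e+00) = 62.894369
iter 5: u=1.506566  f(a)=-5.684e-14  f'(a)=-2.841e+00  a ← 62.894369 − (-5.684e-14/-2.841e+00) = 62.894369
converged: |Δa| < 1e-12 after 5 iterations
sag = a·(cosh(S/(2a)) − 1) = 62.894369·(cosh(1.506566) − 1) = 85.941422
T_max/T_min = cosh(S/(2a)) = 2.366441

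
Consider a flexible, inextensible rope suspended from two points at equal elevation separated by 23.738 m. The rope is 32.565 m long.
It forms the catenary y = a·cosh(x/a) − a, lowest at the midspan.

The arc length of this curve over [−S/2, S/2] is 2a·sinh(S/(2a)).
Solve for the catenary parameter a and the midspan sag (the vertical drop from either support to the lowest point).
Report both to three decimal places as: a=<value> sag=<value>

a=8.356 sag=9.945

seed: a₀ = √(S³/(24(L−S))) = √(23.738³/(24·8.827)) = 7.946100
iter 1: u=1.493689  f(a)=+1.039e+00  f'(a)=-2.759e+00  a ← 7.946100 − (+1.039e+00/-2.759e+00) = 8.322620
iter 2: u=1.426113  f(a)=+7.839e-02  f'(a)=-2.357e+00  a ← 8.322620 − (+7.839e-02/-2.357e+00) = 8.355884
iter 3: u=1.420436  f(a)=+5.270e-04  f'(a)=-2.325e+00  a ← 8.355884 − (+5.270e-04/-2.325e+00) = 8.356111
iter 4: u=1.420398  f(a)=+2.418e-08  f'(a)=-2.325e+00  a ← 8.356111 − (+2.418e-08/-2.325e+00) = 8.356111
iter 5: u=1.420398  f(a)=+7.105e-15  f'(a)=-2.325e+00  a ← 8.356111 − (+7.105e-15/-2.325e+00) = 8.356111
converged: |Δa| < 1e-12 after 5 iterations
sag = a·(cosh(S/(2a)) − 1) = 8.356111·(cosh(1.420398) − 1) = 9.945375
T_max/T_min = cosh(S/(2a)) = 2.190192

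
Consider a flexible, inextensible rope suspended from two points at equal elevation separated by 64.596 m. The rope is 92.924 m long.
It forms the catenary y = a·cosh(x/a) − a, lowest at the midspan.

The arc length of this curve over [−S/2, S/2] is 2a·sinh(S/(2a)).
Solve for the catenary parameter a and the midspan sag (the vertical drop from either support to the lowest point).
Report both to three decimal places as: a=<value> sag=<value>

a=21.108 sag=29.924

seed: a₀ = √(S³/(24(L−S))) = √(64.596³/(24·28.328)) = 19.911082
iter 1: u=1.622112  f(a)=+3.969e+00  f'(a)=-3.668e+00  a ← 19.911082 − (+3.969e+00/-3.668e+00) = 20.993162
iter 2: u=1.538501  f(a)=+3.465e-01  f'(a)=-3.053e+00  a ← 20.993162 − (+3.465e-01/-3.053e+00) = 21.106661
iter 3: u=1.530228  f(a)=+3.200e-03  f'(a)=-2.997e+00  a ← 21.106661 − (+3.200e-03/-2.997e+00) = 21.107728
iter 4: u=1.530150  f(a)=+2.783e-07  f'(a)=-2.996e+00  a ← 21.107728 − (+2.783e-07/-2.996e+00) = 21.107728
iter 5: u=1.530150  f(a)=-1.421e-14  f'(a)=-2.996e+00  a ← 21.107728 − (-1.421e-14/-2.996e+00) = 21.107728
converged: |Δa| < 1e-12 after 5 iterations
sag = a·(cosh(S/(2a)) − 1) = 21.107728·(cosh(1.530150) − 1) = 29.924160
T_max/T_min = cosh(S/(2a)) = 2.417687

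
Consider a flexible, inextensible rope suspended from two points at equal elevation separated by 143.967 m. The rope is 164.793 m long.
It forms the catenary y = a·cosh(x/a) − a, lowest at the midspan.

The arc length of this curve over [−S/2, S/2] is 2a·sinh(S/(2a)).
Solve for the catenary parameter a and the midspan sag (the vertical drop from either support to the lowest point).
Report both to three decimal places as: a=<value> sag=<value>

seed: a₀ = √(S³/(24(L−S))) = √(143.967³/(24·20.826)) = 77.265546
iter 1: u=0.931638  f(a)=+9.227e-01  f'(a)=-5.873e-01  a ← 77.265546 − (+9.227e-01/-5.873e-01) = 78.836529
iter 2: u=0.913073  f(a)=+2.889e-02  f'(a)=-5.511e-01  a ← 78.836529 − (+2.889e-02/-5.511e-01) = 78.888958
iter 3: u=0.912466  f(a)=+3.036e-05  f'(a)=-5.499e-01  a ← 78.888958 − (+3.036e-05/-5.499e-01) = 78.889013
iter 4: u=0.912465  f(a)=+3.359e-11  f'(a)=-5.499e-01  a ← 78.889013 − (+3.359e-11/-5.499e-01) = 78.889013
converged: |Δa| < 1e-12 after 4 iterations
sag = a·(cosh(S/(2a)) − 1) = 78.889013·(cosh(0.912465) − 1) = 35.184032
T_max/T_min = cosh(S/(2a)) = 1.445994

a=78.889 sag=35.184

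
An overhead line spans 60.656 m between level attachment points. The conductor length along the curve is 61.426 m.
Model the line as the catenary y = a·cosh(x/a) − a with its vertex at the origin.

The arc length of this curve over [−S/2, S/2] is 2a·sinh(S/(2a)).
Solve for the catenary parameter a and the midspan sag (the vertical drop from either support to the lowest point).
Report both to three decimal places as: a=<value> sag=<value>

seed: a₀ = √(S³/(24(L−S))) = √(60.656³/(24·0.770)) = 109.890378
iter 1: u=0.275984  f(a)=+2.938e-03  f'(a)=-1.412e-02  a ← 109.890378 − (+2.938e-03/-1.412e-02) = 110.098420
iter 2: u=0.275463  f(a)=+8.364e-06  f'(a)=-1.404e-02  a ← 110.098420 − (+8.364e-06/-1.404e-02) = 110.099016
iter 3: u=0.275461  f(a)=+6.822e-11  f'(a)=-1.404e-02  a ← 110.099016 − (+6.822e-11/-1.404e-02) = 110.099016
iter 4: u=0.275461  f(a)=-1.421e-14  f'(a)=-1.404e-02  a ← 110.099016 − (-1.421e-14/-1.404e-02) = 110.099016
converged: |Δa| < 1e-12 after 4 iterations
sag = a·(cosh(S/(2a)) − 1) = 110.099016·(cosh(0.275461) − 1) = 4.203572
T_max/T_min = cosh(S/(2a)) = 1.038180

a=110.099 sag=4.204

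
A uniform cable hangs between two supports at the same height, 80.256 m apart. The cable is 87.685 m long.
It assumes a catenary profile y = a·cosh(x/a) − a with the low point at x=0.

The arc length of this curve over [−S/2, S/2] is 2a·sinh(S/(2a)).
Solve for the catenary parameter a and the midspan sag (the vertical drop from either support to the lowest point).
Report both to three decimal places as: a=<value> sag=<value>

seed: a₀ = √(S³/(24(L−S))) = √(80.256³/(24·7.429)) = 53.845010
iter 1: u=0.745250  f(a)=+2.091e-01  f'(a)=-2.916e-01  a ← 53.845010 − (+2.091e-01/-2.916e-01) = 54.561990
iter 2: u=0.735457  f(a)=+4.249e-03  f'(a)=-2.798e-01  a ← 54.561990 − (+4.249e-03/-2.798e-01) = 54.577173
iter 3: u=0.735252  f(a)=+1.836e-06  f'(a)=-2.796e-01  a ← 54.577173 − (+1.836e-06/-2.796e-01) = 54.577180
iter 4: u=0.735252  f(a)=+3.268e-13  f'(a)=-2.796e-01  a ← 54.577180 − (+3.268e-13/-2.796e-01) = 54.577180
converged: |Δa| < 1e-12 after 4 iterations
sag = a·(cosh(S/(2a)) − 1) = 54.577180·(cosh(0.735252) − 1) = 15.428773
T_max/T_min = cosh(S/(2a)) = 1.282696

a=54.577 sag=15.429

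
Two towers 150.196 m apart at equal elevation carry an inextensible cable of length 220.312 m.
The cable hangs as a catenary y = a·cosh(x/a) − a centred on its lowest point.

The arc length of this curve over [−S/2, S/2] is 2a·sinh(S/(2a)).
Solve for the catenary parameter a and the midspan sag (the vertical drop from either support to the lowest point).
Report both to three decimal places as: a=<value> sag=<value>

a=47.728 sag=72.323

seed: a₀ = √(S³/(24(L−S))) = √(150.196³/(24·70.116)) = 44.871787
iter 1: u=1.673613  f(a)=+1.050e+01  f'(a)=-4.093e+00  a ← 44.871787 − (+1.050e+01/-4.093e+00) = 47.437447
iter 2: u=1.583095  f(a)=+9.679e-01  f'(a)=-3.370e+00  a ← 47.437447 − (+9.679e-01/-3.370e+00) = 47.724665
iter 3: u=1.573568  f(a)=+1.007e-02  f'(a)=-3.300e+00  a ← 47.724665 − (+1.007e-02/-3.300e+00) = 47.727716
iter 4: u=1.573467  f(a)=+1.115e-06  f'(a)=-3.300e+00  a ← 47.727716 − (+1.115e-06/-3.300e+00) = 47.727716
iter 5: u=1.573467  f(a)=+0.000e+00  f'(a)=-3.300e+00  a ← 47.727716 − (+0.000e+00/-3.300e+00) = 47.727716
converged: |Δa| < 1e-12 after 5 iterations
sag = a·(cosh(S/(2a)) − 1) = 47.727716·(cosh(1.573467) − 1) = 72.323436
T_max/T_min = cosh(S/(2a)) = 2.515334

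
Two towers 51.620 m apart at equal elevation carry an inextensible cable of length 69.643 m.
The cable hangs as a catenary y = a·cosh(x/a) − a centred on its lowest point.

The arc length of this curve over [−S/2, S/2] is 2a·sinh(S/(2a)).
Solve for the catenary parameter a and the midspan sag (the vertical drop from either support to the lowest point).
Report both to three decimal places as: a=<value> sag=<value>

seed: a₀ = √(S³/(24(L−S))) = √(51.620³/(24·18.023)) = 17.832320
iter 1: u=1.447372  f(a)=+1.985e+00  f'(a)=-2.478e+00  a ← 17.832320 − (+1.985e+00/-2.478e+00) = 18.633341
iter 2: u=1.385151  f(a)=+1.416e-01  f'(a)=-2.136e+00  a ← 18.633341 − (+1.416e-01/-2.136e+00) = 18.699624
iter 3: u=1.380242  f(a)=+8.425e-04  f'(a)=-2.110e+00  a ← 18.699624 − (+8.425e-04/-2.110e+00) = 18.700023
iter 4: u=1.380212  f(a)=+3.024e-08  f'(a)=-2.110e+00  a ← 18.700023 − (+3.024e-08/-2.110e+00) = 18.700023
iter 5: u=1.380212  f(a)=+0.000e+00  f'(a)=-2.110e+00  a ← 18.700023 − (+0.000e+00/-2.110e+00) = 18.700023
converged: |Δa| < 1e-12 after 5 iterations
sag = a·(cosh(S/(2a)) − 1) = 18.700023·(cosh(1.380212) − 1) = 20.825003
T_max/T_min = cosh(S/(2a)) = 2.113635

a=18.700 sag=20.825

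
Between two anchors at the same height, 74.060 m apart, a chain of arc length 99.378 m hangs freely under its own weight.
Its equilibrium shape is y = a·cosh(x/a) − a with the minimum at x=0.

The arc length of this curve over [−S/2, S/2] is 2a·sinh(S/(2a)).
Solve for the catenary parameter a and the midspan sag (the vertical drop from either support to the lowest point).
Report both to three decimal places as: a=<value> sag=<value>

a=27.089 sag=29.504

seed: a₀ = √(S³/(24(L−S))) = √(74.060³/(24·25.318)) = 25.855637
iter 1: u=1.432183  f(a)=+2.727e+00  f'(a)=-2.391e+00  a ← 25.855637 − (+2.727e+00/-2.391e+00) = 26.996331
iter 2: u=1.371668  f(a)=+1.909e-01  f'(a)=-2.067e+00  a ← 26.996331 − (+1.909e-01/-2.067e+00) = 27.088674
iter 3: u=1.366992  f(a)=+1.090e-03  f'(a)=-2.043e+00  a ← 27.088674 − (+1.090e-03/-2.043e+00) = 27.089208
iter 4: u=1.366965  f(a)=+3.603e-08  f'(a)=-2.043e+00  a ← 27.089208 − (+3.603e-08/-2.043e+00) = 27.089208
iter 5: u=1.366965  f(a)=+1.421e-14  f'(a)=-2.043e+00  a ← 27.089208 − (+1.421e-14/-2.043e+00) = 27.089208
converged: |Δa| < 1e-12 after 5 iterations
sag = a·(cosh(S/(2a)) − 1) = 27.089208·(cosh(1.366965) − 1) = 29.504271
T_max/T_min = cosh(S/(2a)) = 2.089152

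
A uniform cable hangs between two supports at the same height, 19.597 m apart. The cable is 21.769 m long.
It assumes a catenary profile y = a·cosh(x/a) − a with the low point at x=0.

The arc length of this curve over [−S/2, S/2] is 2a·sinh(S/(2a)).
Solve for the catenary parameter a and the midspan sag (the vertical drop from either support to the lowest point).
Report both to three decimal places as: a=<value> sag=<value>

a=12.211 sag=4.147

seed: a₀ = √(S³/(24(L−S))) = √(19.597³/(24·2.172)) = 12.015694
iter 1: u=0.815475  f(a)=+7.337e-02  f'(a)=-3.861e-01  a ← 12.015694 − (+7.337e-02/-3.861e-01) = 12.205707
iter 2: u=0.802780  f(a)=+1.777e-03  f'(a)=-3.676e-01  a ← 12.205707 − (+1.777e-03/-3.676e-01) = 12.210540
iter 3: u=0.802462  f(a)=+1.099e-06  f'(a)=-3.672e-01  a ← 12.210540 − (+1.099e-06/-3.672e-01) = 12.210543
iter 4: u=0.802462  f(a)=+4.228e-13  f'(a)=-3.672e-01  a ← 12.210543 − (+4.228e-13/-3.672e-01) = 12.210543
converged: |Δa| < 1e-12 after 4 iterations
sag = a·(cosh(S/(2a)) − 1) = 12.210543·(cosh(0.802462) − 1) = 4.147015
T_max/T_min = cosh(S/(2a)) = 1.339626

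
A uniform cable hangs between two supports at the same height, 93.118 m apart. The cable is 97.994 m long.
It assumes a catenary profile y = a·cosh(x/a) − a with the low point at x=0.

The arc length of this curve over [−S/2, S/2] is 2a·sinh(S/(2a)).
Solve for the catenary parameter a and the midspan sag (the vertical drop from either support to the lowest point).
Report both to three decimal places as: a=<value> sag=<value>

seed: a₀ = √(S³/(24(L−S))) = √(93.118³/(24·4.876)) = 83.064029
iter 1: u=0.560519  f(a)=+7.717e-02  f'(a)=-1.211e-01  a ← 83.064029 − (+7.717e-02/-1.211e-01) = 83.701119
iter 2: u=0.556253  f(a)=+8.969e-04  f'(a)=-1.183e-01  a ← 83.701119 − (+8.969e-04/-1.183e-01) = 83.708698
iter 3: u=0.556203  f(a)=+1.243e-07  f'(a)=-1.183e-01  a ← 83.708698 − (+1.243e-07/-1.183e-01) = 83.708699
iter 4: u=0.556203  f(a)=+1.421e-14  f'(a)=-1.183e-01  a ← 83.708699 − (+1.421e-14/-1.183e-01) = 83.708699
converged: |Δa| < 1e-12 after 4 iterations
sag = a·(cosh(S/(2a)) − 1) = 83.708699·(cosh(0.556203) − 1) = 13.285385
T_max/T_min = cosh(S/(2a)) = 1.158710

a=83.709 sag=13.285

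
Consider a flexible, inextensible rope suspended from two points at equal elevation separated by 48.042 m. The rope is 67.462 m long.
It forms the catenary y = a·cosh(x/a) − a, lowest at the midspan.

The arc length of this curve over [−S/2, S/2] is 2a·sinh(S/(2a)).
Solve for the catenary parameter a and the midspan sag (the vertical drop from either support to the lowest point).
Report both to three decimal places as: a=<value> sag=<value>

a=16.284 sag=21.172

seed: a₀ = √(S³/(24(L−S))) = √(48.042³/(24·19.420)) = 15.424155
iter 1: u=1.557362  f(a)=+2.496e+00  f'(a)=-3.184e+00  a ← 15.424155 − (+2.496e+00/-3.184e+00) = 16.207935
iter 2: u=1.482052  f(a)=+2.028e-01  f'(a)=-2.686e+00  a ← 16.207935 − (+2.028e-01/-2.686e+00) = 16.283460
iter 3: u=1.475178  f(a)=+1.602e-03  f'(a)=-2.644e+00  a ← 16.283460 − (+1.602e-03/-2.644e+00) = 16.284066
iter 4: u=1.475123  f(a)=+1.017e-07  f'(a)=-2.643e+00  a ← 16.284066 − (+1.017e-07/-2.643e+00) = 16.284066
iter 5: u=1.475123  f(a)=+0.000e+00  f'(a)=-2.643e+00  a ← 16.284066 − (+0.000e+00/-2.643e+00) = 16.284066
converged: |Δa| < 1e-12 after 5 iterations
sag = a·(cosh(S/(2a)) − 1) = 16.284066·(cosh(1.475123) − 1) = 21.171924
T_max/T_min = cosh(S/(2a)) = 2.300162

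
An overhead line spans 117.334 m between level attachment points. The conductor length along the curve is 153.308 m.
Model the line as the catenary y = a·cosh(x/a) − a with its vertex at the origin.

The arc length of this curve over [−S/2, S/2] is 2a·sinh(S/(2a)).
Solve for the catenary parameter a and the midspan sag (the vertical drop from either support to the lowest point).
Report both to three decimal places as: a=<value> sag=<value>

a=45.118 sag=43.828

seed: a₀ = √(S³/(24(L−S))) = √(117.334³/(24·35.974)) = 43.254951
iter 1: u=1.356307  f(a)=+3.458e+00  f'(a)=-1.990e+00  a ← 43.254951 − (+3.458e+00/-1.990e+00) = 44.992283
iter 2: u=1.303935  f(a)=+2.192e-01  f'(a)=-1.745e+00  a ← 44.992283 − (+2.192e-01/-1.745e+00) = 45.117908
iter 3: u=1.300304  f(a)=+1.013e-03  f'(a)=-1.729e+00  a ← 45.117908 − (+1.013e-03/-1.729e+00) = 45.118494
iter 4: u=1.300287  f(a)=+2.187e-08  f'(a)=-1.729e+00  a ← 45.118494 − (+2.187e-08/-1.729e+00) = 45.118494
iter 5: u=1.300287  f(a)=+0.000e+00  f'(a)=-1.729e+00  a ← 45.118494 − (+0.000e+00/-1.729e+00) = 45.118494
converged: |Δa| < 1e-12 after 5 iterations
sag = a·(cosh(S/(2a)) − 1) = 45.118494·(cosh(1.300287) − 1) = 43.828199
T_max/T_min = cosh(S/(2a)) = 1.971402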